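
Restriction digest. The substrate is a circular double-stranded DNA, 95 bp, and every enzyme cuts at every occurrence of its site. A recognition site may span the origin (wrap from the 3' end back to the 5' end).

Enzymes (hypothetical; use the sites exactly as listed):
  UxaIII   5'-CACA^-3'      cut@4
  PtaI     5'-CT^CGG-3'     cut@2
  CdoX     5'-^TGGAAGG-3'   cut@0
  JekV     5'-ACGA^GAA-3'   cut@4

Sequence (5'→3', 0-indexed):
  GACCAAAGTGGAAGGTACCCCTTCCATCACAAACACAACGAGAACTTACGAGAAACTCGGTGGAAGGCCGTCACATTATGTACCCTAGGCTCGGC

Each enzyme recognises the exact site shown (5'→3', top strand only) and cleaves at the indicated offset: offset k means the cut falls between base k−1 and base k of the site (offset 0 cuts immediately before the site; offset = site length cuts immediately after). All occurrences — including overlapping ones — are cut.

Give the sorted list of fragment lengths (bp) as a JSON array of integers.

Scan for sites:
  UxaIII (CACA, off=4): starts [27, 33, 71] → cuts [31, 37, 75]
  PtaI (CTCGG, off=2): starts [55, 89] → cuts [57, 91]
  CdoX (TGGAAGG, off=0): starts [8, 60] → cuts [8, 60]
  JekV (ACGAGAA, off=4): starts [37, 47] → cuts [41, 51]

Pooled cuts: [8, 31, 37, 41, 51, 57, 60, 75, 91]

Fragment lengths:
  8→31: 23 bp
  31→37: 6 bp
  37→41: 4 bp
  41→51: 10 bp
  51→57: 6 bp
  57→60: 3 bp
  60→75: 15 bp
  75→91: 16 bp
  91→8 (wrap): 95-91+8 = 12 bp

[3,4,6,6,10,12,15,16,23]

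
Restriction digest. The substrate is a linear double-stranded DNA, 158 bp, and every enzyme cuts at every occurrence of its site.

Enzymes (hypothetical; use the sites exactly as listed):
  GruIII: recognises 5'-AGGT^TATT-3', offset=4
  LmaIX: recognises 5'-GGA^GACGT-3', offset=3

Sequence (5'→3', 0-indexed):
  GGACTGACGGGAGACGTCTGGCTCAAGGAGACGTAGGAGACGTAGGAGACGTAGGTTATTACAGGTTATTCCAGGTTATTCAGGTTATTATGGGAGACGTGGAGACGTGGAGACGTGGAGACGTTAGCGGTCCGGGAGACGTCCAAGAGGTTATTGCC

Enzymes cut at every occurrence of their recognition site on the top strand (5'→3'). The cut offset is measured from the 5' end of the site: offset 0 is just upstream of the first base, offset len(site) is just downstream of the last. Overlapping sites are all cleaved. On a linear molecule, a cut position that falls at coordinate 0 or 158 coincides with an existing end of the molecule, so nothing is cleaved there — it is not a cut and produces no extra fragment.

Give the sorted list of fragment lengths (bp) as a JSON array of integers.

Scan for sites:
  GruIII (AGGTTATT, off=4): starts [52, 62, 72, 81, 147] → cuts [56, 66, 76, 85, 151]
  LmaIX (GGAGACGT, off=3): starts [9, 26, 35, 44, 92, 100, 108, 116, 134] → cuts [12, 29, 38, 47, 95, 103, 111, 119, 137]

All cut coordinates (distinct, sorted): [12, 29, 38, 47, 56, 66, 76, 85, 95, 103, 111, 119, 137, 151]

Fragments:
  [0,12): 12 bp
  [12,29): 17 bp
  [29,38): 9 bp
  [38,47): 9 bp
  [47,56): 9 bp
  [56,66): 10 bp
  [66,76): 10 bp
  [76,85): 9 bp
  [85,95): 10 bp
  [95,103): 8 bp
  [103,111): 8 bp
  [111,119): 8 bp
  [119,137): 18 bp
  [137,151): 14 bp
  [151,158): 7 bp

[7,8,8,8,9,9,9,9,10,10,10,12,14,17,18]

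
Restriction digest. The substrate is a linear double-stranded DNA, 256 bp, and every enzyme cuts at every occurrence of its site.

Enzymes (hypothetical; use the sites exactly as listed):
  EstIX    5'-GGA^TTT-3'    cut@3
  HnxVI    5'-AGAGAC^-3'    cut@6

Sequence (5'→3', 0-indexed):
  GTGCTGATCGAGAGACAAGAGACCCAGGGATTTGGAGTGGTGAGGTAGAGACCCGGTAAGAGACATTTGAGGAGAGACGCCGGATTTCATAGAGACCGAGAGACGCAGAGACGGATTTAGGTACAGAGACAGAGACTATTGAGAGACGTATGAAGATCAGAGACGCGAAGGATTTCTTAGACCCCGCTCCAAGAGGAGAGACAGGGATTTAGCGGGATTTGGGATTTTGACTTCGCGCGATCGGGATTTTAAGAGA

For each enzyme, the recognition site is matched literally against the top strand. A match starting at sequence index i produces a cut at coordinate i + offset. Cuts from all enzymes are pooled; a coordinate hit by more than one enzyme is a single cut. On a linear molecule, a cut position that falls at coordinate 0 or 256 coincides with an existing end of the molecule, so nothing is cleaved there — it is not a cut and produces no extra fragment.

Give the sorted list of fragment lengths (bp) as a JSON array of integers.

Site scan:
  EstIX GGATTT/3: at [27, 81, 112, 169, 204, 214, 221, 243] ⇒ [30, 84, 115, 172, 207, 217, 224, 246]
  HnxVI AGAGAC/6: at [10, 17, 46, 58, 72, 90, 98, 106, 124, 130, 141, 158, 196] ⇒ [16, 23, 52, 64, 78, 96, 104, 112, 130, 136, 147, 164, 202]

All cut coordinates (distinct, sorted): [16, 23, 30, 52, 64, 78, 84, 96, 104, 112, 115, 130, 136, 147, 164, 172, 202, 207, 217, 224, 246]

Fragment lengths:
  [0,16): 16 bp
  [16,23): 7 bp
  [23,30): 7 bp
  [30,52): 22 bp
  [52,64): 12 bp
  [64,78): 14 bp
  [78,84): 6 bp
  [84,96): 12 bp
  [96,104): 8 bp
  [104,112): 8 bp
  [112,115): 3 bp
  [115,130): 15 bp
  [130,136): 6 bp
  [136,147): 11 bp
  [147,164): 17 bp
  [164,172): 8 bp
  [172,202): 30 bp
  [202,207): 5 bp
  [207,217): 10 bp
  [217,224): 7 bp
  [224,246): 22 bp
  [246,256): 10 bp

[3,5,6,6,7,7,7,8,8,8,10,10,11,12,12,14,15,16,17,22,22,30]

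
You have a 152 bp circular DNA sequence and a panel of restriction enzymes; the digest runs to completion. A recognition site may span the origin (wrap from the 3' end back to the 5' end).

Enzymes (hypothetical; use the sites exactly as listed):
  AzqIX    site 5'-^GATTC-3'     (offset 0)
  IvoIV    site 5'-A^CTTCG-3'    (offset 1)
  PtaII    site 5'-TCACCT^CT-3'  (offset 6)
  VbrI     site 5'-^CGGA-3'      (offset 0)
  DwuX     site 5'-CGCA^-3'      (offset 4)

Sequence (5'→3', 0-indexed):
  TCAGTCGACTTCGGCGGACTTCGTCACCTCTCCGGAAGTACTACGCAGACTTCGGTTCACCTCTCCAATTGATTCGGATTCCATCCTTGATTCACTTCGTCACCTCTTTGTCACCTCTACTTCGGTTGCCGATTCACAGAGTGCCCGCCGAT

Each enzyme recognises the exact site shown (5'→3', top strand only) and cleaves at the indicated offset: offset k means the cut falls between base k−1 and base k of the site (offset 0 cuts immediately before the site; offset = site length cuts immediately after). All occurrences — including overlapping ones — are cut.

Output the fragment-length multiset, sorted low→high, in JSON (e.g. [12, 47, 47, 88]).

[2,2,3,3,4,4,6,6,8,11,11,11,11,11,12,13,15,19]

Per-enzyme occurrences:
  AzqIX (GATTC, off=0): starts [70, 76, 88, 130, 149] → cuts [70, 76, 88, 130, 149]
  IvoIV (ACTTCG, off=1): starts [7, 17, 48, 93, 118] → cuts [8, 18, 49, 94, 119]
  PtaII (TCACCTCT, off=6): starts [23, 56, 99, 110] → cuts [29, 62, 105, 116]
  VbrI (CGGA, off=0): starts [14, 32, 74] → cuts [14, 32, 74]
  DwuX (CGCA, off=4): starts [43] → cuts [47]

Pooled cuts: [8, 14, 18, 29, 32, 47, 49, 62, 70, 74, 76, 88, 94, 105, 116, 119, 130, 149]

Fragment lengths:
  8→14: 6 bp
  14→18: 4 bp
  18→29: 11 bp
  29→32: 3 bp
  32→47: 15 bp
  47→49: 2 bp
  49→62: 13 bp
  62→70: 8 bp
  70→74: 4 bp
  74→76: 2 bp
  76→88: 12 bp
  88→94: 6 bp
  94→105: 11 bp
  105→116: 11 bp
  116→119: 3 bp
  119→130: 11 bp
  130→149: 19 bp
  149→8 (wrap): 152-149+8 = 11 bp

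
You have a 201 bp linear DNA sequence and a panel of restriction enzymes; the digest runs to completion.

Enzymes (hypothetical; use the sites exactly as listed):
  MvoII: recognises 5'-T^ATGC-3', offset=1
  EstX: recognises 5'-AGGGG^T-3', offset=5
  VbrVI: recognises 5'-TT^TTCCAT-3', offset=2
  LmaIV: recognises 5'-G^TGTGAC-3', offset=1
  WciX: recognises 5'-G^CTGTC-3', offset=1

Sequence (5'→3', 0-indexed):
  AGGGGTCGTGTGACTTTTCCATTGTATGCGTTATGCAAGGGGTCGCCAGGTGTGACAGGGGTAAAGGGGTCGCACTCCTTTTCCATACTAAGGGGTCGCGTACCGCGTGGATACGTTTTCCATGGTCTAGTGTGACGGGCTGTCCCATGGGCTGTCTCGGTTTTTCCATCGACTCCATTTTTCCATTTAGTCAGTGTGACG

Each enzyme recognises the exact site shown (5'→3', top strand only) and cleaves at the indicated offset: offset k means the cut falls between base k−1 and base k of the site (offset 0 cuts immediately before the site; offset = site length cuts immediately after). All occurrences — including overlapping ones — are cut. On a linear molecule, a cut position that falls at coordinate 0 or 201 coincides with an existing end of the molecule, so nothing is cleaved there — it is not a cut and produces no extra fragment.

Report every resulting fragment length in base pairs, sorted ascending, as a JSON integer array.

Scan for sites:
  MvoII (TATGC, off=1): starts [24, 31] → cuts [25, 32]
  EstX (AGGGGT, off=5): starts [0, 37, 56, 64, 90] → cuts [5, 42, 61, 69, 95]
  VbrVI (TTTTCCAT, off=2): starts [14, 78, 115, 161, 178] → cuts [16, 80, 117, 163, 180]
  LmaIV (GTGTGAC, off=1): starts [7, 49, 129, 193] → cuts [8, 50, 130, 194]
  WciX (GCTGTC, off=1): starts [138, 150] → cuts [139, 151]

Pooled cuts: [5, 8, 16, 25, 32, 42, 50, 61, 69, 80, 95, 117, 130, 139, 151, 163, 180, 194]

Fragments:
  [0,5): 5 bp
  [5,8): 3 bp
  [8,16): 8 bp
  [16,25): 9 bp
  [25,32): 7 bp
  [32,42): 10 bp
  [42,50): 8 bp
  [50,61): 11 bp
  [61,69): 8 bp
  [69,80): 11 bp
  [80,95): 15 bp
  [95,117): 22 bp
  [117,130): 13 bp
  [130,139): 9 bp
  [139,151): 12 bp
  [151,163): 12 bp
  [163,180): 17 bp
  [180,194): 14 bp
  [194,201): 7 bp

[3,5,7,7,8,8,8,9,9,10,11,11,12,12,13,14,15,17,22]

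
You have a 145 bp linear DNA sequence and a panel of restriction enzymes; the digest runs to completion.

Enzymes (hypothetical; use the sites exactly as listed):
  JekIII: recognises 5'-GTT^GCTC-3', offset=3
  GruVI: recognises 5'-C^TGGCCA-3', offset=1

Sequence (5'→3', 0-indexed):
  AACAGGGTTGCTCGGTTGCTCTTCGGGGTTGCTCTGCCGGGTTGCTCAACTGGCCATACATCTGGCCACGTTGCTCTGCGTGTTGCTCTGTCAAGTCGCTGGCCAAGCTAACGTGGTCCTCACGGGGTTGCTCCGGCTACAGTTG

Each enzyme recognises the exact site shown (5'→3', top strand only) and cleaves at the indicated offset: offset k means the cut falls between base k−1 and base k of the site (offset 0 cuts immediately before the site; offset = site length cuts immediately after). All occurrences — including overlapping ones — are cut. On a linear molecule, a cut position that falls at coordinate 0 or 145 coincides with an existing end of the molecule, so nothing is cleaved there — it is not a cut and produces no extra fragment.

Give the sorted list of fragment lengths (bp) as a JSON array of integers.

Site scan:
  JekIII (GTTGCTC, off=3): starts [6, 14, 27, 40, 69, 81, 126] → cuts [9, 17, 30, 43, 72, 84, 129]
  GruVI (CTGGCCA, off=1): starts [49, 61, 98] → cuts [50, 62, 99]

Pooled cuts: [9, 17, 30, 43, 50, 62, 72, 84, 99, 129]

Fragments:
  [0,9): 9 bp
  [9,17): 8 bp
  [17,30): 13 bp
  [30,43): 13 bp
  [43,50): 7 bp
  [50,62): 12 bp
  [62,72): 10 bp
  [72,84): 12 bp
  [84,99): 15 bp
  [99,129): 30 bp
  [129,145): 16 bp

[7,8,9,10,12,12,13,13,15,16,30]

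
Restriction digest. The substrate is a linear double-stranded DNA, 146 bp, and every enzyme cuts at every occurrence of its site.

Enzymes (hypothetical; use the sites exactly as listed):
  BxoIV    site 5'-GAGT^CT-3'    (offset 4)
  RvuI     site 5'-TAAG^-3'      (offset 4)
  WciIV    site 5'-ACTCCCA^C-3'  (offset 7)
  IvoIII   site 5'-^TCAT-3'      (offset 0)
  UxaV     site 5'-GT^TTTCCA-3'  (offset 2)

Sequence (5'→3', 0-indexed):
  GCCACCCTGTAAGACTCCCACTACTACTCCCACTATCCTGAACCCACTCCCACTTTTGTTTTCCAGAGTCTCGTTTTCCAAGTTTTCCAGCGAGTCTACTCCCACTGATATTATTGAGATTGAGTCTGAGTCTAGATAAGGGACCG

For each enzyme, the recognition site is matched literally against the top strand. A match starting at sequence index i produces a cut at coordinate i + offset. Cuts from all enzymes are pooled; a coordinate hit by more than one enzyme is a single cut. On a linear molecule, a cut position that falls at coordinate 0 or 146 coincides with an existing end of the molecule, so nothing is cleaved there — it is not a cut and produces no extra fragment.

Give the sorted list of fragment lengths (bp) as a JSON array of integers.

[5,6,6,7,7,9,9,9,10,12,12,13,20,21]

Per-enzyme occurrences:
  BxoIV GAGTCT/4: at [65, 91, 121, 127] ⇒ [69, 95, 125, 131]
  RvuI TAAG/4: at [9, 136] ⇒ [13, 140]
  WciIV ACTCCCAC/7: at [13, 25, 45, 97] ⇒ [20, 32, 52, 104]
  IvoIII (TCAT, off=0): no sites
  UxaV GTTTTCCA/2: at [57, 72, 81] ⇒ [59, 74, 83]

All cut coordinates (distinct, sorted): [13, 20, 32, 52, 59, 69, 74, 83, 95, 104, 125, 131, 140]

Fragments:
  [0,13): 13 bp
  [13,20): 7 bp
  [20,32): 12 bp
  [32,52): 20 bp
  [52,59): 7 bp
  [59,69): 10 bp
  [69,74): 5 bp
  [74,83): 9 bp
  [83,95): 12 bp
  [95,104): 9 bp
  [104,125): 21 bp
  [125,131): 6 bp
  [131,140): 9 bp
  [140,146): 6 bp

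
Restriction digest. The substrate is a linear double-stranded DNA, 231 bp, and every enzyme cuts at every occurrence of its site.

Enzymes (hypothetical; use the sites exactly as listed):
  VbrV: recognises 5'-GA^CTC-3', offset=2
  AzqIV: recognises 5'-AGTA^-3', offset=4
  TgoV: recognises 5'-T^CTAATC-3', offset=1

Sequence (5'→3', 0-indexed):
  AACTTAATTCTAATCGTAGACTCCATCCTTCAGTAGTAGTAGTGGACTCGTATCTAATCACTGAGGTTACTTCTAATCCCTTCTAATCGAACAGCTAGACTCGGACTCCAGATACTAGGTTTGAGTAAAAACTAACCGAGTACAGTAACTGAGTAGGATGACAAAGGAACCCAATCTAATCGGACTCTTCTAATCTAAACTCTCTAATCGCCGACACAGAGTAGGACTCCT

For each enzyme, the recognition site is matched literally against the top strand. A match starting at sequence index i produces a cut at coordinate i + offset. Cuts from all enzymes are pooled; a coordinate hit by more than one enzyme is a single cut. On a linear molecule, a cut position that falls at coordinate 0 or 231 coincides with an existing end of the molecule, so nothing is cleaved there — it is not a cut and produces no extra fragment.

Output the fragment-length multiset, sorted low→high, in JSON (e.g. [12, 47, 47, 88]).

[3,3,3,5,5,5,5,6,7,8,9,9,10,11,14,15,15,17,19,20,20,22]

Per-enzyme occurrences:
  VbrV (GACTC, off=2): starts [18, 44, 97, 103, 182, 224] → cuts [20, 46, 99, 105, 184, 226]
  AzqIV (AGTA, off=4): starts [31, 34, 37, 123, 138, 143, 151, 219] → cuts [35, 38, 41, 127, 142, 147, 155, 223]
  TgoV (TCTAATC, off=1): starts [8, 52, 71, 81, 174, 188, 202] → cuts [9, 53, 72, 82, 175, 189, 203]

All cut coordinates (distinct, sorted): [9, 20, 35, 38, 41, 46, 53, 72, 82, 99, 105, 127, 142, 147, 155, 175, 184, 189, 203, 223, 226]

Fragments:
  [0,9): 9 bp
  [9,20): 11 bp
  [20,35): 15 bp
  [35,38): 3 bp
  [38,41): 3 bp
  [41,46): 5 bp
  [46,53): 7 bp
  [53,72): 19 bp
  [72,82): 10 bp
  [82,99): 17 bp
  [99,105): 6 bp
  [105,127): 22 bp
  [127,142): 15 bp
  [142,147): 5 bp
  [147,155): 8 bp
  [155,175): 20 bp
  [175,184): 9 bp
  [184,189): 5 bp
  [189,203): 14 bp
  [203,223): 20 bp
  [223,226): 3 bp
  [226,231): 5 bp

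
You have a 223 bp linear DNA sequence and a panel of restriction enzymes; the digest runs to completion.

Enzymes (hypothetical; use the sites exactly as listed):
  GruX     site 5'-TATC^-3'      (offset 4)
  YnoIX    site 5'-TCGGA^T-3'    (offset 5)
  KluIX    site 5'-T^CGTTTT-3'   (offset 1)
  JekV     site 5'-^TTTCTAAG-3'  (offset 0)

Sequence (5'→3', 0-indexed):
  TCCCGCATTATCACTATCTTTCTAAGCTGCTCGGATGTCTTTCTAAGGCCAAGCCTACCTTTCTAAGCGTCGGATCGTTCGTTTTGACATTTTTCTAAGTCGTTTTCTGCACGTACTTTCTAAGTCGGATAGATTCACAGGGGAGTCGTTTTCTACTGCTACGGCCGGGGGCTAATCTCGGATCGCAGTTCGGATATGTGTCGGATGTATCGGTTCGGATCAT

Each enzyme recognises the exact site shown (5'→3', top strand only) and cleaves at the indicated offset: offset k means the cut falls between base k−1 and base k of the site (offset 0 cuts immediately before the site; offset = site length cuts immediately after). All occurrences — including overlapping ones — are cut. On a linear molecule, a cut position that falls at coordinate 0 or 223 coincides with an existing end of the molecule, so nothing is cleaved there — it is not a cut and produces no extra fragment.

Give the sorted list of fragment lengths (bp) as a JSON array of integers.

[4,4,5,6,6,8,9,11,12,12,12,13,15,16,17,17,20,36]

Per-enzyme occurrences:
  GruX TATC/4: at [8, 14, 207] ⇒ [12, 18, 211]
  YnoIX TCGGAT/5: at [30, 69, 124, 177, 189, 200, 214] ⇒ [35, 74, 129, 182, 194, 205, 219]
  KluIX TCGTTTT/1: at [78, 99, 145] ⇒ [79, 100, 146]
  JekV TTTCTAAG/0: at [18, 39, 59, 91, 116] ⇒ [18, 39, 59, 91, 116]

All cut coordinates (distinct, sorted): [12, 18, 35, 39, 59, 74, 79, 91, 100, 116, 129, 146, 182, 194, 205, 211, 219]

Fragments:
  [0,12): 12 bp
  [12,18): 6 bp
  [18,35): 17 bp
  [35,39): 4 bp
  [39,59): 20 bp
  [59,74): 15 bp
  [74,79): 5 bp
  [79,91): 12 bp
  [91,100): 9 bp
  [100,116): 16 bp
  [116,129): 13 bp
  [129,146): 17 bp
  [146,182): 36 bp
  [182,194): 12 bp
  [194,205): 11 bp
  [205,211): 6 bp
  [211,219): 8 bp
  [219,223): 4 bp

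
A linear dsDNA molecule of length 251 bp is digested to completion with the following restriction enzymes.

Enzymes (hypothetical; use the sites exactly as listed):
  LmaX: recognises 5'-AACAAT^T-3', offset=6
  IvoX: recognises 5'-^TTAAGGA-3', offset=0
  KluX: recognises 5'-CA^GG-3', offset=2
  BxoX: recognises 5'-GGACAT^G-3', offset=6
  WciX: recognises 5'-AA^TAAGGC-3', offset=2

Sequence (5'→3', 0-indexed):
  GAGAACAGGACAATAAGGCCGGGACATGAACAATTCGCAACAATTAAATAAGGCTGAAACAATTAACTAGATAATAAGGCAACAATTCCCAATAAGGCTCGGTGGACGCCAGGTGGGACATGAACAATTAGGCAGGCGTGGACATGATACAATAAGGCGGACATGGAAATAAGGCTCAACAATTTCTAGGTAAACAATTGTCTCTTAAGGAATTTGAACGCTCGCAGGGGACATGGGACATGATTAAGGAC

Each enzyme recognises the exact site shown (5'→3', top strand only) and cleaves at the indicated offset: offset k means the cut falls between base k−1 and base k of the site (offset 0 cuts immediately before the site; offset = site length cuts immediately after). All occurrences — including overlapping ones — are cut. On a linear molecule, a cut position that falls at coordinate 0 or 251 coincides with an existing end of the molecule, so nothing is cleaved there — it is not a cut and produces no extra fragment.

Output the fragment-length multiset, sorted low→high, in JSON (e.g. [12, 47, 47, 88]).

[2,4,5,6,6,6,6,7,7,7,7,7,8,8,10,10,11,11,12,12,14,14,15,15,19,22]

Site scan:
  LmaX AACAATT/6: at [28, 38, 57, 80, 122, 177, 192] ⇒ [34, 44, 63, 86, 128, 183, 198]
  IvoX TTAAGGA/0: at [204, 243] ⇒ [204, 243]
  KluX CAGG/2: at [5, 109, 132, 224] ⇒ [7, 111, 134, 226]
  BxoX GGACATG/6: at [21, 115, 139, 158, 228, 235] ⇒ [27, 121, 145, 164, 234, 241]
  WciX AATAAGGC/2: at [11, 46, 72, 90, 150, 167] ⇒ [13, 48, 74, 92, 152, 169]

Pooled cuts: [7, 13, 27, 34, 44, 48, 63, 74, 86, 92, 111, 121, 128, 134, 145, 152, 164, 169, 183, 198, 204, 226, 234, 241, 243]

Fragments:
  [0,7): 7 bp
  [7,13): 6 bp
  [13,27): 14 bp
  [27,34): 7 bp
  [34,44): 10 bp
  [44,48): 4 bp
  [48,63): 15 bp
  [63,74): 11 bp
  [74,86): 12 bp
  [86,92): 6 bp
  [92,111): 19 bp
  [111,121): 10 bp
  [121,128): 7 bp
  [128,134): 6 bp
  [134,145): 11 bp
  [145,152): 7 bp
  [152,164): 12 bp
  [164,169): 5 bp
  [169,183): 14 bp
  [183,198): 15 bp
  [198,204): 6 bp
  [204,226): 22 bp
  [226,234): 8 bp
  [234,241): 7 bp
  [241,243): 2 bp
  [243,251): 8 bp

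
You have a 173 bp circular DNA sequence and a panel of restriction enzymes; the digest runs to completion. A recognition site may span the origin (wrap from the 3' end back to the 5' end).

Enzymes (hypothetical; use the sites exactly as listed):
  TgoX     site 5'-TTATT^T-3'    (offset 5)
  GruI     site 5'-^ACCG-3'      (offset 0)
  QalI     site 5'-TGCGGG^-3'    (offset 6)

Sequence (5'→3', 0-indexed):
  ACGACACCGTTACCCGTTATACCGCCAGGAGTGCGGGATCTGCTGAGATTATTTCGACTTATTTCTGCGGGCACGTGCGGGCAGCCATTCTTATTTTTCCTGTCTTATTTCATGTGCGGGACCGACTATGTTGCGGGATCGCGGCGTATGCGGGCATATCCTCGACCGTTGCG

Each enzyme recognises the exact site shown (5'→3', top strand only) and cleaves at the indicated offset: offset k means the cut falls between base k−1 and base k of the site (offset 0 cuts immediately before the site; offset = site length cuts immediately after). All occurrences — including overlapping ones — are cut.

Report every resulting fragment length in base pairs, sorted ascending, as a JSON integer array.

[8,10,10,10,11,14,14,14,15,16,17,17,17]

Per-enzyme occurrences:
  TgoX (TTATTT, off=5): starts [48, 58, 90, 104] → cuts [53, 63, 95, 109]
  GruI (ACCG, off=0): starts [5, 20, 120, 164] → cuts [5, 20, 120, 164]
  QalI (TGCGGG, off=6): starts [31, 65, 75, 114, 131, 148] → cuts [37, 71, 81, 120, 137, 154]

All cut coordinates (distinct, sorted): [5, 20, 37, 53, 63, 71, 81, 95, 109, 120, 137, 154, 164]

Fragment lengths:
  5→20: 15 bp
  20→37: 17 bp
  37→53: 16 bp
  53→63: 10 bp
  63→71: 8 bp
  71→81: 10 bp
  81→95: 14 bp
  95→109: 14 bp
  109→120: 11 bp
  120→137: 17 bp
  137→154: 17 bp
  154→164: 10 bp
  164→5 (wrap): 173-164+5 = 14 bp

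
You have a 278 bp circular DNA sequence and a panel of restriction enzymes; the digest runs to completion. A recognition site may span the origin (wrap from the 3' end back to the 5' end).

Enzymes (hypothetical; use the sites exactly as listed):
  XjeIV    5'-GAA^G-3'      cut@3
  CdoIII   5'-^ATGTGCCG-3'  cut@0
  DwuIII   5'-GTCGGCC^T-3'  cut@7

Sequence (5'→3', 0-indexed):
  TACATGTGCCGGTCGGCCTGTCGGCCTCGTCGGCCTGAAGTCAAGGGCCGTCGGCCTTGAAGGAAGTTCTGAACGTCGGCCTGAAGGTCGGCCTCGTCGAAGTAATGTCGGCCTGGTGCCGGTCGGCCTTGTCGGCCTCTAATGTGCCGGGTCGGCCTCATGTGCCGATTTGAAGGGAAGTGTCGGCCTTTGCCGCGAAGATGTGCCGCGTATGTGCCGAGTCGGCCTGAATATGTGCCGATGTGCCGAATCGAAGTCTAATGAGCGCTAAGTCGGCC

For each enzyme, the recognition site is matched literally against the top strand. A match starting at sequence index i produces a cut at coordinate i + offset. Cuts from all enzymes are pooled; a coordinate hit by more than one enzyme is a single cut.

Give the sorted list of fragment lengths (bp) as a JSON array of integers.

[1,2,3,4,4,4,4,5,5,5,8,8,8,8,9,9,9,11,11,12,15,15,15,15,16,16,16,17,23]

Site scan:
  XjeIV (GAAG, off=3): starts [36, 58, 62, 82, 98, 171, 176, 196, 252] → cuts [39, 61, 65, 85, 101, 174, 179, 199, 255]
  CdoIII (ATGTGCCG, off=0): starts [3, 141, 159, 200, 211, 232, 240] → cuts [3, 141, 159, 200, 211, 232, 240]
  DwuIII (GTCGGCCT, off=7): starts [11, 19, 28, 49, 74, 86, 106, 121, 130, 150, 181, 220, 271] → cuts [0, 18, 26, 35, 56, 81, 93, 113, 128, 137, 157, 188, 227]

All cut coordinates (distinct, sorted): [0, 3, 18, 26, 35, 39, 56, 61, 65, 81, 85, 93, 101, 113, 128, 137, 141, 157, 159, 174, 179, 188, 199, 200, 211, 227, 232, 240, 255]

Fragments:
  0→3: 3 bp
  3→18: 15 bp
  18→26: 8 bp
  26→35: 9 bp
  35→39: 4 bp
  39→56: 17 bp
  56→61: 5 bp
  61→65: 4 bp
  65→81: 16 bp
  81→85: 4 bp
  85→93: 8 bp
  93→101: 8 bp
  101→113: 12 bp
  113→128: 15 bp
  128→137: 9 bp
  137→141: 4 bp
  141→157: 16 bp
  157→159: 2 bp
  159→174: 15 bp
  174→179: 5 bp
  179→188: 9 bp
  188→199: 11 bp
  199→200: 1 bp
  200→211: 11 bp
  211→227: 16 bp
  227→232: 5 bp
  232→240: 8 bp
  240→255: 15 bp
  255→0 (wrap): 278-255+0 = 23 bp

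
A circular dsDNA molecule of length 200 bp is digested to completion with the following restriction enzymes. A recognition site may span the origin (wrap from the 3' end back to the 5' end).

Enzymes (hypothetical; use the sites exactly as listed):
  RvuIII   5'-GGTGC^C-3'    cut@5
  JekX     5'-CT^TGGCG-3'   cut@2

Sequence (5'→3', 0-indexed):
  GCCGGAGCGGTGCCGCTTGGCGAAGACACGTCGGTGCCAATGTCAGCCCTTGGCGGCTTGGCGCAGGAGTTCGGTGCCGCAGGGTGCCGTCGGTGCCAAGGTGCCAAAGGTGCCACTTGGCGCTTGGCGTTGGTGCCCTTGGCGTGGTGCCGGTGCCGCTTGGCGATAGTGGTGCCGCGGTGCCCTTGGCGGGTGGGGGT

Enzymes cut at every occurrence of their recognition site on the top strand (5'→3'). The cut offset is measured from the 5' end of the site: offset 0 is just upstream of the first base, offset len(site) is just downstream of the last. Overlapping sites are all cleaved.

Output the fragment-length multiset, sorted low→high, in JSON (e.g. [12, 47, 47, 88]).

Site scan:
  RvuIII (GGTGCC, off=5): starts [8, 32, 72, 82, 91, 99, 108, 131, 145, 151, 170, 178, 197] → cuts [2, 13, 37, 77, 87, 96, 104, 113, 136, 150, 156, 175, 183]
  JekX (CTTGGCG, off=2): starts [15, 48, 56, 115, 122, 137, 158, 184] → cuts [17, 50, 58, 117, 124, 139, 160, 186]

All cut coordinates (distinct, sorted): [2, 13, 17, 37, 50, 58, 77, 87, 96, 104, 113, 117, 124, 136, 139, 150, 156, 160, 175, 183, 186]

Fragments:
  2→13: 11 bp
  13→17: 4 bp
  17→37: 20 bp
  37→50: 13 bp
  50→58: 8 bp
  58→77: 19 bp
  77→87: 10 bp
  87→96: 9 bp
  96→104: 8 bp
  104→113: 9 bp
  113→117: 4 bp
  117→124: 7 bp
  124→136: 12 bp
  136→139: 3 bp
  139→150: 11 bp
  150→156: 6 bp
  156→160: 4 bp
  160→175: 15 bp
  175→183: 8 bp
  183→186: 3 bp
  186→2 (wrap): 200-186+2 = 16 bp

[3,3,4,4,4,6,7,8,8,8,9,9,10,11,11,12,13,15,16,19,20]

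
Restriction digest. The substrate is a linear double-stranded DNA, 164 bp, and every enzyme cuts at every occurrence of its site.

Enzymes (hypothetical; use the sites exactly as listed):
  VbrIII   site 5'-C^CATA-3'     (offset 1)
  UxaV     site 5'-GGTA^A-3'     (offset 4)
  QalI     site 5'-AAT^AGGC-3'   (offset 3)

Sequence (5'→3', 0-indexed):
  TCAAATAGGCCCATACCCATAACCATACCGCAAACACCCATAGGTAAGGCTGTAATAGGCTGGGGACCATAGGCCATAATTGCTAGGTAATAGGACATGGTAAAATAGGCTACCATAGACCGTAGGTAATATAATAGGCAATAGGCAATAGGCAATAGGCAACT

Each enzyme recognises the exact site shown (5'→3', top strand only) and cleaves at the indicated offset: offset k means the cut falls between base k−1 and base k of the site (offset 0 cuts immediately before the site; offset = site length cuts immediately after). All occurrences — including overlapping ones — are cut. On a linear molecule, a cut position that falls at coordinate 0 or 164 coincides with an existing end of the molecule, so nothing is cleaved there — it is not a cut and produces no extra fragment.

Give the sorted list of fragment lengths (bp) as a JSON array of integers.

Site scan:
  VbrIII (CCATA, off=1): starts [10, 16, 22, 37, 66, 73, 112] → cuts [11, 17, 23, 38, 67, 74, 113]
  UxaV (GGTAA, off=4): starts [42, 85, 98, 124] → cuts [46, 89, 102, 128]
  QalI (AATAGGC, off=3): starts [3, 53, 103, 132, 139, 146, 153] → cuts [6, 56, 106, 135, 142, 149, 156]

All cut coordinates (distinct, sorted): [6, 11, 17, 23, 38, 46, 56, 67, 74, 89, 102, 106, 113, 128, 135, 142, 149, 156]

Fragment lengths:
  [0,6): 6 bp
  [6,11): 5 bp
  [11,17): 6 bp
  [17,23): 6 bp
  [23,38): 15 bp
  [38,46): 8 bp
  [46,56): 10 bp
  [56,67): 11 bp
  [67,74): 7 bp
  [74,89): 15 bp
  [89,102): 13 bp
  [102,106): 4 bp
  [106,113): 7 bp
  [113,128): 15 bp
  [128,135): 7 bp
  [135,142): 7 bp
  [142,149): 7 bp
  [149,156): 7 bp
  [156,164): 8 bp

[4,5,6,6,6,7,7,7,7,7,7,8,8,10,11,13,15,15,15]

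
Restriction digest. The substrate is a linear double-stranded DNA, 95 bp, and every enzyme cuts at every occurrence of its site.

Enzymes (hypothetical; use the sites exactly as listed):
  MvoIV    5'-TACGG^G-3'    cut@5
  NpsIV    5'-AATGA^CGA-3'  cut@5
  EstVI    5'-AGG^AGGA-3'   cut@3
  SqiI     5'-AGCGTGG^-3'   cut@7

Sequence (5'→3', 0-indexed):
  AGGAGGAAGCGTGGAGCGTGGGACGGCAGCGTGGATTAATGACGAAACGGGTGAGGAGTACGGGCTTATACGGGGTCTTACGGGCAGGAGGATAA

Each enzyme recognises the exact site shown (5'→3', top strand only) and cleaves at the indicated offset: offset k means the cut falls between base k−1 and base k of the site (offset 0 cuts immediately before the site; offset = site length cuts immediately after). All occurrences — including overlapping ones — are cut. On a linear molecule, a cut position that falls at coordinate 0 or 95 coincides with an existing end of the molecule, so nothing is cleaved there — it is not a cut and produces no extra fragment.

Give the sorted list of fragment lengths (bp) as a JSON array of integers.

Per-enzyme occurrences:
  MvoIV TACGGG/5: at [58, 68, 78] ⇒ [63, 73, 83]
  NpsIV AATGACGA/5: at [37] ⇒ [42]
  EstVI AGGAGGA/3: at [0, 85] ⇒ [3, 88]
  SqiI AGCGTGG/7: at [7, 14, 27] ⇒ [14, 21, 34]

Pooled cuts: [3, 14, 21, 34, 42, 63, 73, 83, 88]

Fragments:
  [0,3): 3 bp
  [3,14): 11 bp
  [14,21): 7 bp
  [21,34): 13 bp
  [34,42): 8 bp
  [42,63): 21 bp
  [63,73): 10 bp
  [73,83): 10 bp
  [83,88): 5 bp
  [88,95): 7 bp

[3,5,7,7,8,10,10,11,13,21]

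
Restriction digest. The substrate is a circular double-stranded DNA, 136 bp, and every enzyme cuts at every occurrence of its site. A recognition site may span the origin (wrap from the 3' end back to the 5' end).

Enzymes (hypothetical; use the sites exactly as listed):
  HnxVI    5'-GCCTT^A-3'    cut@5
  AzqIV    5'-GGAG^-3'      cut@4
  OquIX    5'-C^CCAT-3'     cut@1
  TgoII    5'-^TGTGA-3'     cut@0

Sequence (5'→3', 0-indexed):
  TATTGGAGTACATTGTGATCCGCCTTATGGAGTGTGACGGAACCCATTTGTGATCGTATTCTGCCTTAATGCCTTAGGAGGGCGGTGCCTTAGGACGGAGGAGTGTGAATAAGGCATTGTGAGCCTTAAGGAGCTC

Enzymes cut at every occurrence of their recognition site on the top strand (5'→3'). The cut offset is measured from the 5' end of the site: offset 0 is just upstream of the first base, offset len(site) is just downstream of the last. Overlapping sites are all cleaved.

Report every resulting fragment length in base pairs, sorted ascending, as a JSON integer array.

[3,5,5,5,6,6,8,9,10,11,11,11,13,14,19]

Scan for sites:
  HnxVI GCCTTA/5: at [21, 62, 70, 86, 122] ⇒ [26, 67, 75, 91, 127]
  AzqIV GGAG/4: at [4, 28, 76, 96, 99, 129] ⇒ [8, 32, 80, 100, 103, 133]
  OquIX CCCAT/1: at [42] ⇒ [43]
  TgoII TGTGA/0: at [13, 32, 48, 103, 117] ⇒ [13, 32, 48, 103, 117]

All cut coordinates (distinct, sorted): [8, 13, 26, 32, 43, 48, 67, 75, 80, 91, 100, 103, 117, 127, 133]

Fragment lengths:
  8→13: 5 bp
  13→26: 13 bp
  26→32: 6 bp
  32→43: 11 bp
  43→48: 5 bp
  48→67: 19 bp
  67→75: 8 bp
  75→80: 5 bp
  80→91: 11 bp
  91→100: 9 bp
  100→103: 3 bp
  103→117: 14 bp
  117→127: 10 bp
  127→133: 6 bp
  133→8 (wrap): 136-133+8 = 11 bp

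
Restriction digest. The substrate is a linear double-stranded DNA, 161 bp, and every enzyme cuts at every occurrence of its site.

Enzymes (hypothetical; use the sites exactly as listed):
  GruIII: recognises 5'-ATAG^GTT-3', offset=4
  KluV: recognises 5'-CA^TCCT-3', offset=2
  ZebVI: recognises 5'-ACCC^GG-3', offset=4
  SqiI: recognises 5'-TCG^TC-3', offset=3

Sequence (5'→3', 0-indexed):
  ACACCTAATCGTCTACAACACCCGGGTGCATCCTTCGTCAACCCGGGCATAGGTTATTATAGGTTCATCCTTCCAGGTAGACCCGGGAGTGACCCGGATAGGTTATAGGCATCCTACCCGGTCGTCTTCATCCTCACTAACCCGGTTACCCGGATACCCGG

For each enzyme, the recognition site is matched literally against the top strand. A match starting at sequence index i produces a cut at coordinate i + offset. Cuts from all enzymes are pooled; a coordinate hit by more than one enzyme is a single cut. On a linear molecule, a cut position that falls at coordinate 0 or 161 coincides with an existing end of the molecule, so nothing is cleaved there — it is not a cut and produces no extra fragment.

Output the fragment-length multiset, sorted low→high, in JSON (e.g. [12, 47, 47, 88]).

Site scan:
  GruIII (ATAGGTT, off=4): starts [48, 58, 97] → cuts [52, 62, 101]
  KluV (CATCCT, off=2): starts [28, 65, 109, 128] → cuts [30, 67, 111, 130]
  ZebVI (ACCCGG, off=4): starts [19, 40, 80, 91, 115, 139, 147, 155] → cuts [23, 44, 84, 95, 119, 143, 151, 159]
  SqiI (TCGTC, off=3): starts [8, 34, 121] → cuts [11, 37, 124]

All cut coordinates (distinct, sorted): [11, 23, 30, 37, 44, 52, 62, 67, 84, 95, 101, 111, 119, 124, 130, 143, 151, 159]

Fragment lengths:
  [0,11): 11 bp
  [11,23): 12 bp
  [23,30): 7 bp
  [30,37): 7 bp
  [37,44): 7 bp
  [44,52): 8 bp
  [52,62): 10 bp
  [62,67): 5 bp
  [67,84): 17 bp
  [84,95): 11 bp
  [95,101): 6 bp
  [101,111): 10 bp
  [111,119): 8 bp
  [119,124): 5 bp
  [124,130): 6 bp
  [130,143): 13 bp
  [143,151): 8 bp
  [151,159): 8 bp
  [159,161): 2 bp

[2,5,5,6,6,7,7,7,8,8,8,8,10,10,11,11,12,13,17]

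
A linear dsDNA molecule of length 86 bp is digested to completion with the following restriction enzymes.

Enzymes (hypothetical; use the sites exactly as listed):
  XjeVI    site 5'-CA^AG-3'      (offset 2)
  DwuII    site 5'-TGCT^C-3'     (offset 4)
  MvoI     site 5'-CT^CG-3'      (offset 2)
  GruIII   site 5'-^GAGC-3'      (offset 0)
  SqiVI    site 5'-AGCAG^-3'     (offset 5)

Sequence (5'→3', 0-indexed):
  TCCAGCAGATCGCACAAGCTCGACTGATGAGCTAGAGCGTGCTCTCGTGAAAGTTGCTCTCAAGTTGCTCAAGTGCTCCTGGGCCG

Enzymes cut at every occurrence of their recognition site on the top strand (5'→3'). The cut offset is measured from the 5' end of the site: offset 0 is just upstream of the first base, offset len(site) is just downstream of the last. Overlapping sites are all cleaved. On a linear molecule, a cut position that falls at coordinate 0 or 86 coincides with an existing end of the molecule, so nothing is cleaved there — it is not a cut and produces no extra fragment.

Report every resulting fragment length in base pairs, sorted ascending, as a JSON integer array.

[2,2,4,4,6,6,7,8,8,8,9,9,13]

Scan for sites:
  XjeVI (CAAG, off=2): starts [14, 60, 69] → cuts [16, 62, 71]
  DwuII (TGCTC, off=4): starts [39, 54, 65, 73] → cuts [43, 58, 69, 77]
  MvoI (CTCG, off=2): starts [18, 43] → cuts [20, 45]
  GruIII (GAGC, off=0): starts [28, 34] → cuts [28, 34]
  SqiVI (AGCAG, off=5): starts [3] → cuts [8]

Pooled cuts: [8, 16, 20, 28, 34, 43, 45, 58, 62, 69, 71, 77]

Fragments:
  [0,8): 8 bp
  [8,16): 8 bp
  [16,20): 4 bp
  [20,28): 8 bp
  [28,34): 6 bp
  [34,43): 9 bp
  [43,45): 2 bp
  [45,58): 13 bp
  [58,62): 4 bp
  [62,69): 7 bp
  [69,71): 2 bp
  [71,77): 6 bp
  [77,86): 9 bp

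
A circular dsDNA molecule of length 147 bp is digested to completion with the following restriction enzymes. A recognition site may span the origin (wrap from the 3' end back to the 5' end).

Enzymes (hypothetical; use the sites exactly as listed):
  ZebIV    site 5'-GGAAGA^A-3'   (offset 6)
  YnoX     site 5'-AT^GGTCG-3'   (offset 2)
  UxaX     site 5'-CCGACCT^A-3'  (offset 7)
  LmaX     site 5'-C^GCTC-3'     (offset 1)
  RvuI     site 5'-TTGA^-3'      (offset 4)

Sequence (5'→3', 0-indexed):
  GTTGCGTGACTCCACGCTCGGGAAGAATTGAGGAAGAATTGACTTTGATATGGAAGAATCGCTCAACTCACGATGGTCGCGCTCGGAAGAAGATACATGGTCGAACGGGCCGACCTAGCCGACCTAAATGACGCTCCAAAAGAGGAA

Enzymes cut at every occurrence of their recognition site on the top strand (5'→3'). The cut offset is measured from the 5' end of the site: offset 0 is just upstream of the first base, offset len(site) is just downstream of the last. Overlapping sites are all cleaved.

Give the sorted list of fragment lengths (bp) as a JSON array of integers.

Scan for sites:
  ZebIV GGAAGAA/6: at [20, 31, 51, 84] ⇒ [26, 37, 57, 90]
  YnoX ATGGTCG/2: at [72, 96] ⇒ [74, 98]
  UxaX CCGACCTA/7: at [109, 118] ⇒ [116, 125]
  LmaX CGCTC/1: at [14, 59, 79, 131] ⇒ [15, 60, 80, 132]
  RvuI TTGA/4: at [27, 38, 44] ⇒ [31, 42, 48]

All cut coordinates (distinct, sorted): [15, 26, 31, 37, 42, 48, 57, 60, 74, 80, 90, 98, 116, 125, 132]

Fragments:
  15→26: 11 bp
  26→31: 5 bp
  31→37: 6 bp
  37→42: 5 bp
  42→48: 6 bp
  48→57: 9 bp
  57→60: 3 bp
  60→74: 14 bp
  74→80: 6 bp
  80→90: 10 bp
  90→98: 8 bp
  98→116: 18 bp
  116→125: 9 bp
  125→132: 7 bp
  132→15 (wrap): 147-132+15 = 30 bp

[3,5,5,6,6,6,7,8,9,9,10,11,14,18,30]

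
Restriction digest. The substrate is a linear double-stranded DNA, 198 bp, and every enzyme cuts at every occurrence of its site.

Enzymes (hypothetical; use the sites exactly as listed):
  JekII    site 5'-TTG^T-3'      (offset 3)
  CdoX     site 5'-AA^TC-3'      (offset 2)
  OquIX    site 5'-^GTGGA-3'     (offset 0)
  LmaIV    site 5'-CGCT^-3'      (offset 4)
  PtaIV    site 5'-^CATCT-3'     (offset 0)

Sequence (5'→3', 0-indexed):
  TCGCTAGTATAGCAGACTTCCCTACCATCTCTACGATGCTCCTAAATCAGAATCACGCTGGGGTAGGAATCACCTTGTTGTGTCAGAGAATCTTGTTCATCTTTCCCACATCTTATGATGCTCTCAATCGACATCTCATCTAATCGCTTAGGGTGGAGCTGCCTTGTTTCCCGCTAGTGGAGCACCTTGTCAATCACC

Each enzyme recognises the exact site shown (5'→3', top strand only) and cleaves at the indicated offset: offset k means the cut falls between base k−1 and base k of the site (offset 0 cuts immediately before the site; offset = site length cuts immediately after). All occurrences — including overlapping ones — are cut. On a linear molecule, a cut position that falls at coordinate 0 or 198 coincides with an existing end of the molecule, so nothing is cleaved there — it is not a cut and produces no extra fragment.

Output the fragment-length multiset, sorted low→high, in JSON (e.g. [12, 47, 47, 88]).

Per-enzyme occurrences:
  JekII (TTGT, off=3): starts [74, 77, 92, 163, 186] → cuts [77, 80, 95, 166, 189]
  CdoX (AATC, off=2): starts [44, 50, 67, 88, 125, 141, 191] → cuts [46, 52, 69, 90, 127, 143, 193]
  OquIX (GTGGA, off=0): starts [152, 176] → cuts [152, 176]
  LmaIV (CGCT, off=4): starts [1, 55, 144, 171] → cuts [5, 59, 148, 175]
  PtaIV (CATCT, off=0): starts [25, 97, 108, 131, 136] → cuts [25, 97, 108, 131, 136]

All cut coordinates (distinct, sorted): [5, 25, 46, 52, 59, 69, 77, 80, 90, 95, 97, 108, 127, 131, 136, 143, 148, 152, 166, 175, 176, 189, 193]

Fragment lengths:
  [0,5): 5 bp
  [5,25): 20 bp
  [25,46): 21 bp
  [46,52): 6 bp
  [52,59): 7 bp
  [59,69): 10 bp
  [69,77): 8 bp
  [77,80): 3 bp
  [80,90): 10 bp
  [90,95): 5 bp
  [95,97): 2 bp
  [97,108): 11 bp
  [108,127): 19 bp
  [127,131): 4 bp
  [131,136): 5 bp
  [136,143): 7 bp
  [143,148): 5 bp
  [148,152): 4 bp
  [152,166): 14 bp
  [166,175): 9 bp
  [175,176): 1 bp
  [176,189): 13 bp
  [189,193): 4 bp
  [193,198): 5 bp

[1,2,3,4,4,4,5,5,5,5,5,6,7,7,8,9,10,10,11,13,14,19,20,21]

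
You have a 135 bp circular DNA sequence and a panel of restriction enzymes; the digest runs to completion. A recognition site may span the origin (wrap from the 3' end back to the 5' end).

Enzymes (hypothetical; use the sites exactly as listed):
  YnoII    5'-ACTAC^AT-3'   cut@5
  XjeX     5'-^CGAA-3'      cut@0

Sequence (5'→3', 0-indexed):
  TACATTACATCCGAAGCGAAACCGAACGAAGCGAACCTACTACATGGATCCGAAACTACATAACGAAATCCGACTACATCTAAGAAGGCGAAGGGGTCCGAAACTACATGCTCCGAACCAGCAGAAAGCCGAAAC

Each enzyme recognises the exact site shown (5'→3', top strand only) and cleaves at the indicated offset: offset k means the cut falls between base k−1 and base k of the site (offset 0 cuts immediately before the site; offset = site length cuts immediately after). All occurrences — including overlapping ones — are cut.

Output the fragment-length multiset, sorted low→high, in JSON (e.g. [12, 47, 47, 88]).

Per-enzyme occurrences:
  YnoII (ACTACAT, off=5): starts [38, 54, 72, 102, 133] → cuts [3, 43, 59, 77, 107]
  XjeX (CGAA, off=0): starts [11, 16, 22, 26, 31, 50, 63, 88, 98, 113, 129] → cuts [11, 16, 22, 26, 31, 50, 63, 88, 98, 113, 129]

All cut coordinates (distinct, sorted): [3, 11, 16, 22, 26, 31, 43, 50, 59, 63, 77, 88, 98, 107, 113, 129]

Fragments:
  3→11: 8 bp
  11→16: 5 bp
  16→22: 6 bp
  22→26: 4 bp
  26→31: 5 bp
  31→43: 12 bp
  43→50: 7 bp
  50→59: 9 bp
  59→63: 4 bp
  63→77: 14 bp
  77→88: 11 bp
  88→98: 10 bp
  98→107: 9 bp
  107→113: 6 bp
  113→129: 16 bp
  129→3 (wrap): 135-129+3 = 9 bp

[4,4,5,5,6,6,7,8,9,9,9,10,11,12,14,16]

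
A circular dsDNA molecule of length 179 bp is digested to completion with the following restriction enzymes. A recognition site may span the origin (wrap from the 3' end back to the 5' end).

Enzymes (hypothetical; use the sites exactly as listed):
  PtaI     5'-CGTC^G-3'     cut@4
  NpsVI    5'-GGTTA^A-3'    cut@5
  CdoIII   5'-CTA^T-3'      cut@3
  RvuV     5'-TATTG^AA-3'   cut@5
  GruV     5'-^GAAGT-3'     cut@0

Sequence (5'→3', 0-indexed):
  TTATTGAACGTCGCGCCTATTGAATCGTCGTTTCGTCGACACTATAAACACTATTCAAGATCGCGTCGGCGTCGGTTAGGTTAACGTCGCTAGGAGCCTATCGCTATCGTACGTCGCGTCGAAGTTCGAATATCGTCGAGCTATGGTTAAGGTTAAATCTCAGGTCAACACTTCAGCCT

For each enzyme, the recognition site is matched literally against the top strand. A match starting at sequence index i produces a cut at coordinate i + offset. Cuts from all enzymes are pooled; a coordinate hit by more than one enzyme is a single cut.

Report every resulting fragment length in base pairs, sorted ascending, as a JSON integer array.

Site scan:
  PtaI (CGTCG, off=4): starts [8, 25, 33, 63, 69, 84, 111, 116, 133] → cuts [12, 29, 37, 67, 73, 88, 115, 120, 137]
  NpsVI (GGTTAA, off=5): starts [78, 144, 150] → cuts [83, 149, 155]
  CdoIII (CTAT, off=3): starts [16, 41, 50, 97, 103, 140] → cuts [19, 44, 53, 100, 106, 143]
  RvuV (TATTGAA, off=5): starts [1, 17] → cuts [6, 22]
  GruV (GAAGT, off=0): starts [120] → cuts [120]

Pooled cuts: [6, 12, 19, 22, 29, 37, 44, 53, 67, 73, 83, 88, 100, 106, 115, 120, 137, 143, 149, 155]

Fragment lengths:
  6→12: 6 bp
  12→19: 7 bp
  19→22: 3 bp
  22→29: 7 bp
  29→37: 8 bp
  37→44: 7 bp
  44→53: 9 bp
  53→67: 14 bp
  67→73: 6 bp
  73→83: 10 bp
  83→88: 5 bp
  88→100: 12 bp
  100→106: 6 bp
  106→115: 9 bp
  115→120: 5 bp
  120→137: 17 bp
  137→143: 6 bp
  143→149: 6 bp
  149→155: 6 bp
  155→6 (wrap): 179-155+6 = 30 bp

[3,5,5,6,6,6,6,6,6,7,7,7,8,9,9,10,12,14,17,30]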